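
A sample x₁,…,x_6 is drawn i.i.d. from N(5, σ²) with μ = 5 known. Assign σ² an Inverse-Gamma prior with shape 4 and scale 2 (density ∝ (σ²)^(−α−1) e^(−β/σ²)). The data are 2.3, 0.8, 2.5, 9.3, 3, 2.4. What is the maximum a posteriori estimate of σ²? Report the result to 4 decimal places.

σ̂²_MAP = 4.0269

Sum of squared deviations about the known mean: SS = (2.3−5)² + (0.8−5)² + (2.5−5)² + (9.3−5)² + (3−5)² + (2.4−5)² = 60.43.
The Normal likelihood contributes (σ²)^(−n/2) exp(−SS/(2σ²)), so the posterior is Inverse-Gamma(α + n/2, β + SS/2) = Inverse-Gamma(7, 32.215).
The mode of Inverse-Gamma(a, b) is b/(a+1) = 32.215/8 ≈ 4.0269.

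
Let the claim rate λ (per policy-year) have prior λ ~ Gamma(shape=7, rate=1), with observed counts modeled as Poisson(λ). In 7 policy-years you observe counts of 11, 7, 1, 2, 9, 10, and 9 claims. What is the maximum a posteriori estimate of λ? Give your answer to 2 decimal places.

Σxᵢ = 11+7+1+2+9+10+9 = 49, with n = 7.
Posterior ∝ λ^6e^(−1λ) · λ^49e^(−7λ) = λ^55e^(−8λ), i.e. Gamma(shape=56, rate=8).
The mode of a Gamma(a, b) with a ≥ 1 (shape–rate) is (a−1)/b = 55/8 ≈ 6.88.

λ̂_MAP = 6.88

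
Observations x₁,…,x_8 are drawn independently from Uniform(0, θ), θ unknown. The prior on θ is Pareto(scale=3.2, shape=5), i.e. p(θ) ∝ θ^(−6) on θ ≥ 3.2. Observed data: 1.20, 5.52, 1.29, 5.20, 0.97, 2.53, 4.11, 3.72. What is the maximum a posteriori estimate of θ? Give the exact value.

The Uniform(0, θ) likelihood is θ^(−n) for θ ≥ max(xᵢ), zero otherwise. Here max(xᵢ) = 5.52.
Posterior ∝ θ^(−6) · θ^(−8) = θ^(−14) on θ ≥ max(3.2, 5.52) = 5.52.
This density is strictly decreasing in θ, so the posterior mode lies at the lower boundary of the support.

θ̂_MAP = 5.52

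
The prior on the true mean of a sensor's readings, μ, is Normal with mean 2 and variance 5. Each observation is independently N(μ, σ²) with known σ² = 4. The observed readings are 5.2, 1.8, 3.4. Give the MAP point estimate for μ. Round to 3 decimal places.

μ̂_MAP = 3.158

n = 3; x̄ = (5.2 + 1.8 + 3.4)/3 = 10.4/3 = 52/15 ≈ 3.4667.
For a Normal prior and Normal likelihood with known variance, the posterior is Normal; its mode equals its mean, the precision-weighted average.
Prior precision 1/σ₀² = 1/5 = 0.2; data precision n/σ² = 3/4 = 0.75.
μ̂ = (0.2·2 + 0.75·(52/15)) / (0.2 + 0.75) = 3/0.95 = 60/19 ≈ 3.158.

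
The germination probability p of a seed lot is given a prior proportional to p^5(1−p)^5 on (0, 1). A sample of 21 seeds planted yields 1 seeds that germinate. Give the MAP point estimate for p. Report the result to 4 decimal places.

p̂_MAP = 0.1935

The prior density ∝ p^5(1−p)^5 is the kernel of Beta(6, 6).
Data: 1 success in 21 trials. The binomial likelihood contributes p(1−p)^20, so the posterior is Beta(6+1, 6+20) = Beta(7, 26).
For Beta(a, b) with a, b > 1 the mode is (a−1)/(a+b−2) = 6/31 ≈ 0.1935.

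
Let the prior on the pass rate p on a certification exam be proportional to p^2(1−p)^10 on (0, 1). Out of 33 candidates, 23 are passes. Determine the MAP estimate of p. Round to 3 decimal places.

The prior density ∝ p^2(1−p)^10 is the kernel of Beta(3, 11).
Data: 23 successes in 33 trials. The binomial likelihood contributes p^23(1−p)^10, so the posterior is Beta(3+23, 11+10) = Beta(26, 21).
For Beta(a, b) with a, b > 1 the mode is (a−1)/(a+b−2) = 25/45 ≈ 0.556.

p̂_MAP = 0.556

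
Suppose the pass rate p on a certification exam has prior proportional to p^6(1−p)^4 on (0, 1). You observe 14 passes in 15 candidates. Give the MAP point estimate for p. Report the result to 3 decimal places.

The prior density ∝ p^6(1−p)^4 is the kernel of Beta(7, 5).
Data: 14 successes in 15 trials. The binomial likelihood contributes p^14(1−p)^1, so the posterior is Beta(7+14, 5+1) = Beta(21, 6).
For Beta(a, b) with a, b > 1 the mode is (a−1)/(a+b−2) = 20/25 ≈ 0.800.

p̂_MAP = 0.800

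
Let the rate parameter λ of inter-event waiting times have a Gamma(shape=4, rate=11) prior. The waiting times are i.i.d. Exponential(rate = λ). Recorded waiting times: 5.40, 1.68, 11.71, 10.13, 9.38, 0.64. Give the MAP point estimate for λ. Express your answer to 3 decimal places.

The Exponential(rate=λ) likelihood is ∝ λ^n e^(−λΣtᵢ). Here n = 6 and Σtᵢ = 5.40 + 1.68 + 11.71 + 10.13 + 9.38 + 0.64 = 38.94.
Posterior ∝ λ^3e^(−11λ) · λ^6e^(−38.94λ) = λ^9e^(−49.94λ), i.e. Gamma(10, 49.94).
Mode = (a−1)/b = 9/49.94 ≈ 0.180.

λ̂_MAP = 0.180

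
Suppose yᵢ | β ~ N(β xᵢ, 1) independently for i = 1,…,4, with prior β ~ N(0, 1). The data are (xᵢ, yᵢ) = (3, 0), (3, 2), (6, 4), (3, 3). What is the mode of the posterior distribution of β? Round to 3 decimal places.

β̂_MAP = 0.609

log p(β | y) = −Σ(yᵢ − βxᵢ)²/(2·1) − β²/(2·1) + const.
Setting the derivative to zero: Σxᵢ(yᵢ − βxᵢ)/1 − β/1 = 0, so β = Σxᵢyᵢ / (Σxᵢ² + σ²/τ²).
Σxᵢyᵢ = 3·0 + 3·2 + 6·4 + 3·3 = 39; Σxᵢ² = 63; σ²/τ² = 1.
β̂_MAP = 39 / (63 + 1) = 39/64 ≈ 0.609.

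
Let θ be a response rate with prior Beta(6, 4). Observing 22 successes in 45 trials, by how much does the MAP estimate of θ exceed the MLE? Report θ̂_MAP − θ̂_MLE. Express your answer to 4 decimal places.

Posterior is Beta(28, 27); MAP = (28−1)/(55−2) = 27/53 ≈ 0.50943.
MLE ignores the prior: θ̂_MLE = k/n = 22/45 ≈ 0.48889.
Difference = 27/53 − 22/45 = 49/2385 ≈ 0.0205.

MAP − MLE = 0.0205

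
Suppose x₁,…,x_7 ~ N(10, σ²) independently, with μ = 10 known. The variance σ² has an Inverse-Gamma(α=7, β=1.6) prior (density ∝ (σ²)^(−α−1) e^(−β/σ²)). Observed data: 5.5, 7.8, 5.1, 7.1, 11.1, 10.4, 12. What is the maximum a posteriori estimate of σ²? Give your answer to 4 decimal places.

σ̂²_MAP = 2.8730

Sum of squared deviations about the known mean: SS = (5.5−10)² + (7.8−10)² + (5.1−10)² + (7.1−10)² + (11.1−10)² + (10.4−10)² + (12−10)² = 62.88.
The Normal likelihood contributes (σ²)^(−n/2) exp(−SS/(2σ²)), so the posterior is Inverse-Gamma(α + n/2, β + SS/2) = Inverse-Gamma(10.5, 33.04).
The mode of Inverse-Gamma(a, b) is b/(a+1) = 33.04/11.5 ≈ 2.8730.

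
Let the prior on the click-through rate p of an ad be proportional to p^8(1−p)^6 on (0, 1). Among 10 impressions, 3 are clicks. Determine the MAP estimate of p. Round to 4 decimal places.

The prior density ∝ p^8(1−p)^6 is the kernel of Beta(9, 7).
Data: 3 successes in 10 trials. The binomial likelihood contributes p^3(1−p)^7, so the posterior is Beta(9+3, 7+7) = Beta(12, 14).
For Beta(a, b) with a, b > 1 the mode is (a−1)/(a+b−2) = 11/24 ≈ 0.4583.

p̂_MAP = 0.4583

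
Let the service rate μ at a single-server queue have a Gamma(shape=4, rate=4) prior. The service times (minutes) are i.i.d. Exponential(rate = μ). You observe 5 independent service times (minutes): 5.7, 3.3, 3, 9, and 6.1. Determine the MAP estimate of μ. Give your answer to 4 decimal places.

The Exponential(rate=μ) likelihood is ∝ μ^n e^(−μΣtᵢ). Here n = 5 and Σtᵢ = 5.7 + 3.3 + 3 + 9 + 6.1 = 27.1.
Posterior ∝ μ^3e^(−4μ) · μ^5e^(−27.1μ) = μ^8e^(−31.1μ), i.e. Gamma(9, 31.1).
Mode = (a−1)/b = 8/31.1 ≈ 0.2572.

μ̂_MAP = 0.2572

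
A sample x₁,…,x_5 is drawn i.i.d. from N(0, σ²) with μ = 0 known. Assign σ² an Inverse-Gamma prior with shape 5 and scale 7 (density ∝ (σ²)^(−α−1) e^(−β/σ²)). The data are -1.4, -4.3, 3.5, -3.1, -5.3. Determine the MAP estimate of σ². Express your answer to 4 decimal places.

σ̂²_MAP = 4.9647

Sum of squared deviations about the known mean: SS = (-1.4−0)² + (-4.3−0)² + (3.5−0)² + (-3.1−0)² + (-5.3−0)² = 70.4.
The Normal likelihood contributes (σ²)^(−n/2) exp(−SS/(2σ²)), so the posterior is Inverse-Gamma(α + n/2, β + SS/2) = Inverse-Gamma(7.5, 42.2).
The mode of Inverse-Gamma(a, b) is b/(a+1) = 42.2/8.5 ≈ 4.9647.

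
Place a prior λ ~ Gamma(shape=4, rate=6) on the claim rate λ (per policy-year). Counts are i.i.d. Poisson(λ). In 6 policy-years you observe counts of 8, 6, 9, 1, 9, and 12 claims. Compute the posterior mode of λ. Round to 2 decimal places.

λ̂_MAP = 4.00

Σxᵢ = 8+6+9+1+9+12 = 45, with n = 6.
Posterior ∝ λ^3e^(−6λ) · λ^45e^(−6λ) = λ^48e^(−12λ), i.e. Gamma(shape=49, rate=12).
The mode of a Gamma(a, b) with a ≥ 1 (shape–rate) is (a−1)/b = 48/12 ≈ 4.00.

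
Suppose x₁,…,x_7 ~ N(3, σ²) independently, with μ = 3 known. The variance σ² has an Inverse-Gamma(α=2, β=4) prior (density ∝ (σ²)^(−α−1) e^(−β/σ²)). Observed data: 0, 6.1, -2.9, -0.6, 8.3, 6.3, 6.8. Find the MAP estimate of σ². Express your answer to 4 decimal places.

Sum of squared deviations about the known mean: SS = (0−3)² + (6.1−3)² + (-2.9−3)² + (-0.6−3)² + (8.3−3)² + (6.3−3)² + (6.8−3)² = 119.8.
The Normal likelihood contributes (σ²)^(−n/2) exp(−SS/(2σ²)), so the posterior is Inverse-Gamma(α + n/2, β + SS/2) = Inverse-Gamma(5.5, 63.9).
The mode of Inverse-Gamma(a, b) is b/(a+1) = 63.9/6.5 ≈ 9.8308.

σ̂²_MAP = 9.8308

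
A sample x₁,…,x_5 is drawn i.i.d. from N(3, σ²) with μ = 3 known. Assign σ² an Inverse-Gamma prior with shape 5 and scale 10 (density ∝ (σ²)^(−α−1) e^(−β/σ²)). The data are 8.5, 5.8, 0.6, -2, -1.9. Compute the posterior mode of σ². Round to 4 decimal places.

σ̂²_MAP = 6.6388

Sum of squared deviations about the known mean: SS = (8.5−3)² + (5.8−3)² + (0.6−3)² + (-2−3)² + (-1.9−3)² = 92.86.
The Normal likelihood contributes (σ²)^(−n/2) exp(−SS/(2σ²)), so the posterior is Inverse-Gamma(α + n/2, β + SS/2) = Inverse-Gamma(7.5, 56.43).
The mode of Inverse-Gamma(a, b) is b/(a+1) = 56.43/8.5 ≈ 6.6388.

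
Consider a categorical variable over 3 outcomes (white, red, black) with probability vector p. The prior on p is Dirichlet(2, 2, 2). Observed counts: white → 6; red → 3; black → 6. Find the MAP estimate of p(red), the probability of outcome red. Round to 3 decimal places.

MAP estimate of p(red) = 0.222

The posterior is Dirichlet(αᵢ + nᵢ) = Dirichlet(8, 5, 8).
For a Dirichlet(a₁,…,a_K) with all aᵢ > 1, the mode has j-th component (aⱼ − 1)/(Σaᵢ − K).
Here Σaᵢ = 21 and K = 3, so p(red) = (5 − 1)/(21 − 3) = 4/18 ≈ 0.222.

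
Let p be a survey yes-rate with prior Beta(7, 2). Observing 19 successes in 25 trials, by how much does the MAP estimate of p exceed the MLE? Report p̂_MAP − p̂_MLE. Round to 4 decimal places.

Posterior is Beta(26, 8); MAP = (26−1)/(34−2) = 25/32 ≈ 0.78125.
MLE ignores the prior: p̂_MLE = k/n = 19/25 ≈ 0.76000.
Difference = 25/32 − 19/25 = 17/800 ≈ 0.0213.

MAP − MLE = 0.0213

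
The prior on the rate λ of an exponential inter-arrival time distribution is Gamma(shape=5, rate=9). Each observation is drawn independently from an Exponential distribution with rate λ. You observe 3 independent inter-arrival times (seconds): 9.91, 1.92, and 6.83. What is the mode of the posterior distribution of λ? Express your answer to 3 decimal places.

λ̂_MAP = 0.253

The Exponential(rate=λ) likelihood is ∝ λ^n e^(−λΣtᵢ). Here n = 3 and Σtᵢ = 9.91 + 1.92 + 6.83 = 18.66.
Posterior ∝ λ^4e^(−9λ) · λ^3e^(−18.66λ) = λ^7e^(−27.66λ), i.e. Gamma(8, 27.66).
Mode = (a−1)/b = 7/27.66 ≈ 0.253.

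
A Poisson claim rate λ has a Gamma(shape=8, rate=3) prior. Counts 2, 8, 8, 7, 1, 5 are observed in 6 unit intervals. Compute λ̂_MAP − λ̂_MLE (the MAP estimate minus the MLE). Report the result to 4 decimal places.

MAP − MLE = -0.9444

Σxᵢ = 31. Posterior is Gamma(39, 9); MAP = (39−1)/9 = 38/9 ≈ 4.22222.
MLE = x̄ = 31/6 ≈ 5.16667.
Difference = 38/9 − 31/6 = -17/18 ≈ -0.9444.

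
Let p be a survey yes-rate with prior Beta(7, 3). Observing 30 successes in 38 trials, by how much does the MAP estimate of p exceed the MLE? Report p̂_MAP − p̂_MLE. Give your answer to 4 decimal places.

Posterior is Beta(37, 11); MAP = (37−1)/(48−2) = 36/46 ≈ 0.78261.
MLE ignores the prior: p̂_MLE = k/n = 30/38 ≈ 0.78947.
Difference = 36/46 − 30/38 = -3/437 ≈ -0.0069.

MAP − MLE = -0.0069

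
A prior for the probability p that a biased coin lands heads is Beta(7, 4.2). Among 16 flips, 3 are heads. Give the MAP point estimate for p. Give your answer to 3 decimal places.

p̂_MAP = 0.357

Prior: Beta(7, 4.2).
Data: 3 successes in 16 trials. The binomial likelihood contributes p^3(1−p)^13, so the posterior is Beta(7+3, 4.2+13) = Beta(10, 17.2).
For Beta(a, b) with a, b > 1 the mode is (a−1)/(a+b−2) = 9/25.2 ≈ 0.357.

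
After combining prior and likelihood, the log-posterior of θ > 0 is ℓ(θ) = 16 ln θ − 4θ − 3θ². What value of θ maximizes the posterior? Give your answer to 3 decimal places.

θ̂_MAP = 1.333

ℓ'(θ) = 16/θ − 4 − 6θ. Setting this to zero and multiplying by θ: 6θ² + 4θ − 16 = 0.
θ = (−4 + √(4² + 4·6·16)) / (2·6) = (−4 + √400) / 12 = (−4 + 20)/12 = 4/3.
ℓ''(θ) = −16/θ² − 6 < 0, confirming a maximum.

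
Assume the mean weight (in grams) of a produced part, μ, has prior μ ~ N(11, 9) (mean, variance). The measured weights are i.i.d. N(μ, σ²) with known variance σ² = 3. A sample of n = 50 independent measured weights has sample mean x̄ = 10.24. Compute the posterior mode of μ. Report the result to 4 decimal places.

n = 50, x̄ = 10.24.
For a Normal prior and Normal likelihood with known variance, the posterior is Normal; its mode equals its mean, the precision-weighted average.
Prior precision 1/σ₀² = 1/9; data precision n/σ² = 50/3.
μ̂ = ((1/9)·11 + (50/3)·10.24) / (1/9 + 50/3) = (1547/9)/(151/9) = 1547/151 ≈ 10.2450.

μ̂_MAP = 10.2450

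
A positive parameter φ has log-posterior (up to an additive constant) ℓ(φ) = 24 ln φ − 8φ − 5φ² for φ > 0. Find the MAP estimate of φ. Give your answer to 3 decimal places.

ℓ'(φ) = 24/φ − 8 − 10φ. Setting this to zero and multiplying by φ: 10φ² + 8φ − 24 = 0.
φ = (−8 + √(8² + 4·10·24)) / (2·10) = (−8 + √1024) / 20 = (−8 + 32)/20 = 6/5.
ℓ''(φ) = −24/φ² − 10 < 0, confirming a maximum.

φ̂_MAP = 1.200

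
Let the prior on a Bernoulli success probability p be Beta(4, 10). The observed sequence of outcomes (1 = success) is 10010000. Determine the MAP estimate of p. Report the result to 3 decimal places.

p̂_MAP = 0.250

Prior: Beta(4, 10).
Data: 2 successes in 8 trials (from the sequence). The binomial likelihood contributes p^2(1−p)^6, so the posterior is Beta(4+2, 10+6) = Beta(6, 16).
For Beta(a, b) with a, b > 1 the mode is (a−1)/(a+b−2) = 5/20 ≈ 0.250.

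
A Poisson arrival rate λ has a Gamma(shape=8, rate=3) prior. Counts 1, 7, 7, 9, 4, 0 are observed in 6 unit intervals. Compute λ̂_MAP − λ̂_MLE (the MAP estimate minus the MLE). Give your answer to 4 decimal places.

Σxᵢ = 28. Posterior is Gamma(36, 9); MAP = (36−1)/9 = 35/9 ≈ 3.88889.
MLE = x̄ = 28/6 ≈ 4.66667.
Difference = 35/9 − 28/6 = -7/9 ≈ -0.7778.

MAP − MLE = -0.7778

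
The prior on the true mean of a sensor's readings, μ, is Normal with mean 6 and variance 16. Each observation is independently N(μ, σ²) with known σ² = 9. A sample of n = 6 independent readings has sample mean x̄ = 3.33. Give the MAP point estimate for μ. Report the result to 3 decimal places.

μ̂_MAP = 3.559

n = 6, x̄ = 3.33.
For a Normal prior and Normal likelihood with known variance, the posterior is Normal; its mode equals its mean, the precision-weighted average.
Prior precision 1/σ₀² = 1/16 = 0.0625; data precision n/σ² = 6/9 = 2/3.
μ̂ = (0.0625·6 + (2/3)·3.33) / (0.0625 + 2/3) = 2.595/(35/48) = 3114/875 ≈ 3.559.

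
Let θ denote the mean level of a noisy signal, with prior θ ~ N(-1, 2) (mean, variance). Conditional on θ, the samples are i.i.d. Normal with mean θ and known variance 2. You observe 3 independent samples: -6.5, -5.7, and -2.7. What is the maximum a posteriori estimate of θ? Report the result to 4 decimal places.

θ̂_MAP = -3.9750

n = 3; x̄ = ((-6.5) + (-5.7) + (-2.7))/3 = -14.9/3 = -149/30 ≈ -4.9667.
For a Normal prior and Normal likelihood with known variance, the posterior is Normal; its mode equals its mean, the precision-weighted average.
Prior precision 1/σ₀² = 1/2 = 0.5; data precision n/σ² = 3/2 = 1.5.
θ̂ = (0.5·(-1) + 1.5·(-149/30)) / (0.5 + 1.5) = (-7.95)/2 = -3.9750.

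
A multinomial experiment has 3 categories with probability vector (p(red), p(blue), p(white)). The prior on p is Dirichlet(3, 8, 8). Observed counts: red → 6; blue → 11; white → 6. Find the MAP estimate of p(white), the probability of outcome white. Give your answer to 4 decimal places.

The posterior is Dirichlet(αᵢ + nᵢ) = Dirichlet(9, 19, 14).
For a Dirichlet(a₁,…,a_K) with all aᵢ > 1, the mode has j-th component (aⱼ − 1)/(Σaᵢ − K).
Here Σaᵢ = 42 and K = 3, so p(white) = (14 − 1)/(42 − 3) = 13/39 ≈ 0.3333.

MAP estimate of p(white) = 0.3333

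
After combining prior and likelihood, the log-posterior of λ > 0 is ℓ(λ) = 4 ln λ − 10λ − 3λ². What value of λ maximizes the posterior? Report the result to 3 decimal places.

λ̂_MAP = 0.333

ℓ'(λ) = 4/λ − 10 − 6λ. Setting this to zero and multiplying by λ: 6λ² + 10λ − 4 = 0.
λ = (−10 + √(10² + 4·6·4)) / (2·6) = (−10 + √196) / 12 = (−10 + 14)/12 = 1/3.
ℓ''(λ) = −4/λ² − 6 < 0, confirming a maximum.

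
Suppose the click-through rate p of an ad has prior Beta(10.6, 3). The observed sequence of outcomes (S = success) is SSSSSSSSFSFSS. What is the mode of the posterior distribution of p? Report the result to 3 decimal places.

Prior: Beta(10.6, 3).
Data: 11 successes in 13 trials (from the sequence). The binomial likelihood contributes p^11(1−p)^2, so the posterior is Beta(10.6+11, 3+2) = Beta(21.6, 5).
For Beta(a, b) with a, b > 1 the mode is (a−1)/(a+b−2) = 20.6/24.6 ≈ 0.837.

p̂_MAP = 0.837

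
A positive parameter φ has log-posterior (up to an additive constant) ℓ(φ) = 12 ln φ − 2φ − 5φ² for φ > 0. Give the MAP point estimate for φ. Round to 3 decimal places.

φ̂_MAP = 1.000

ℓ'(φ) = 12/φ − 2 − 10φ. Setting this to zero and multiplying by φ: 10φ² + 2φ − 12 = 0.
φ = (−2 + √(2² + 4·10·12)) / (2·10) = (−2 + √484) / 20 = (−2 + 22)/20 = 1.
ℓ''(φ) = −12/φ² − 10 < 0, confirming a maximum.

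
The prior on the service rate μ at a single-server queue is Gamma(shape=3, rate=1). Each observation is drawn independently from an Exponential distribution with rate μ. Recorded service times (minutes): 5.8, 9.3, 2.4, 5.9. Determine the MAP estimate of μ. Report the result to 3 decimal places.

The Exponential(rate=μ) likelihood is ∝ μ^n e^(−μΣtᵢ). Here n = 4 and Σtᵢ = 5.8 + 9.3 + 2.4 + 5.9 = 23.4.
Posterior ∝ μ^2e^(−1μ) · μ^4e^(−23.4μ) = μ^6e^(−24.4μ), i.e. Gamma(7, 24.4).
Mode = (a−1)/b = 6/24.4 ≈ 0.246.

μ̂_MAP = 0.246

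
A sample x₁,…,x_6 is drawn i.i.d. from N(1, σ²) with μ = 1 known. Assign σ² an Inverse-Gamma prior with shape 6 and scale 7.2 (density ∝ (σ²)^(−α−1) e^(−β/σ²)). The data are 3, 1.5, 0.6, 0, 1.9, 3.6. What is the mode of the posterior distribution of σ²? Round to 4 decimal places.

Sum of squared deviations about the known mean: SS = (3−1)² + (1.5−1)² + (0.6−1)² + (0−1)² + (1.9−1)² + (3.6−1)² = 12.98.
The Normal likelihood contributes (σ²)^(−n/2) exp(−SS/(2σ²)), so the posterior is Inverse-Gamma(α + n/2, β + SS/2) = Inverse-Gamma(9, 13.69).
The mode of Inverse-Gamma(a, b) is b/(a+1) = 13.69/10 ≈ 1.3690.

σ̂²_MAP = 1.3690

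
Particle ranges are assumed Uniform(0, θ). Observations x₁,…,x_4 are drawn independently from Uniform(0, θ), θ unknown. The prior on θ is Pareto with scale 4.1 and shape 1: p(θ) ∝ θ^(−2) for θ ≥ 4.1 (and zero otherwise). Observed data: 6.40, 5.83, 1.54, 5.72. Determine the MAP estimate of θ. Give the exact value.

The Uniform(0, θ) likelihood is θ^(−n) for θ ≥ max(xᵢ), zero otherwise. Here max(xᵢ) = 6.40.
Posterior ∝ θ^(−2) · θ^(−4) = θ^(−6) on θ ≥ max(4.1, 6.40) = 6.40.
This density is strictly decreasing in θ, so the posterior mode lies at the lower boundary of the support.

θ̂_MAP = 6.40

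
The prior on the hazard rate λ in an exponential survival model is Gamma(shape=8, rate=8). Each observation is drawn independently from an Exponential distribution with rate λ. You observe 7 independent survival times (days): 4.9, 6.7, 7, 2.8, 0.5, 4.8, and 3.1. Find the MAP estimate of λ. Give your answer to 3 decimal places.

λ̂_MAP = 0.370

The Exponential(rate=λ) likelihood is ∝ λ^n e^(−λΣtᵢ). Here n = 7 and Σtᵢ = 4.9 + 6.7 + 7 + 2.8 + 0.5 + 4.8 + 3.1 = 29.8.
Posterior ∝ λ^7e^(−8λ) · λ^7e^(−29.8λ) = λ^14e^(−37.8λ), i.e. Gamma(15, 37.8).
Mode = (a−1)/b = 14/37.8 ≈ 0.370.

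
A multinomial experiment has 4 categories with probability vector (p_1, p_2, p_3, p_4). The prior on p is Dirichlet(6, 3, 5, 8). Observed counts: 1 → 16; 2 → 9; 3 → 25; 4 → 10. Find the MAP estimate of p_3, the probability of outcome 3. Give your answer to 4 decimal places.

MAP estimate: 0.3718

The posterior is Dirichlet(αᵢ + nᵢ) = Dirichlet(22, 12, 30, 18).
For a Dirichlet(a₁,…,a_K) with all aᵢ > 1, the mode has j-th component (aⱼ − 1)/(Σaᵢ − K).
Here Σaᵢ = 82 and K = 4, so p_3 = (30 − 1)/(82 − 4) = 29/78 ≈ 0.3718.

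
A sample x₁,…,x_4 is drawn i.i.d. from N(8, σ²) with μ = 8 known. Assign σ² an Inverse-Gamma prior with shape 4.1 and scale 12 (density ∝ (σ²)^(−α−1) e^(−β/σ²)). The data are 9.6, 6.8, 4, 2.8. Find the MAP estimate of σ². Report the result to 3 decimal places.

σ̂²_MAP = 5.003

Sum of squared deviations about the known mean: SS = (9.6−8)² + (6.8−8)² + (4−8)² + (2.8−8)² = 47.04.
The Normal likelihood contributes (σ²)^(−n/2) exp(−SS/(2σ²)), so the posterior is Inverse-Gamma(α + n/2, β + SS/2) = Inverse-Gamma(6.1, 35.52).
The mode of Inverse-Gamma(a, b) is b/(a+1) = 35.52/7.1 ≈ 5.003.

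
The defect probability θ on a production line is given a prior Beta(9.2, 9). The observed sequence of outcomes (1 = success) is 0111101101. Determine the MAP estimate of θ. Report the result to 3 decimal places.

θ̂_MAP = 0.580

Prior: Beta(9.2, 9).
Data: 7 successes in 10 trials (from the sequence). The binomial likelihood contributes θ^7(1−θ)^3, so the posterior is Beta(9.2+7, 9+3) = Beta(16.2, 12).
For Beta(a, b) with a, b > 1 the mode is (a−1)/(a+b−2) = 15.2/26.2 ≈ 0.580.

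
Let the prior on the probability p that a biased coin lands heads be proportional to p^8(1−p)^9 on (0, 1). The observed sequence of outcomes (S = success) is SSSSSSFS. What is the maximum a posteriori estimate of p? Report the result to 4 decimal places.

The prior density ∝ p^8(1−p)^9 is the kernel of Beta(9, 10).
Data: 7 successes in 8 trials (from the sequence). The binomial likelihood contributes p^7(1−p)^1, so the posterior is Beta(9+7, 10+1) = Beta(16, 11).
For Beta(a, b) with a, b > 1 the mode is (a−1)/(a+b−2) = 15/25 ≈ 0.6000.

p̂_MAP = 0.6000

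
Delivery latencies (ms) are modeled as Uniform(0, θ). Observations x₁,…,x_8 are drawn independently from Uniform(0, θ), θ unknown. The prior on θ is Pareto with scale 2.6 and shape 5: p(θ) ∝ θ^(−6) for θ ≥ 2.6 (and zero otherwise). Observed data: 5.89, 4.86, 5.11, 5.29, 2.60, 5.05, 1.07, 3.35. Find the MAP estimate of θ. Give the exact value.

The Uniform(0, θ) likelihood is θ^(−n) for θ ≥ max(xᵢ), zero otherwise. Here max(xᵢ) = 5.89.
Posterior ∝ θ^(−6) · θ^(−8) = θ^(−14) on θ ≥ max(2.6, 5.89) = 5.89.
This density is strictly decreasing in θ, so the posterior mode lies at the lower boundary of the support.

θ̂_MAP = 5.89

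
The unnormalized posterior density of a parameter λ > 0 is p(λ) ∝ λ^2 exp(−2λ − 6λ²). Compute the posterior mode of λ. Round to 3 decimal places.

λ̂_MAP = 0.333

ℓ'(λ) = 2/λ − 2 − 12λ. Setting this to zero and multiplying by λ: 12λ² + 2λ − 2 = 0.
λ = (−2 + √(2² + 4·12·2)) / (2·12) = (−2 + √100) / 24 = (−2 + 10)/24 = 1/3.
ℓ''(λ) = −2/λ² − 12 < 0, confirming a maximum.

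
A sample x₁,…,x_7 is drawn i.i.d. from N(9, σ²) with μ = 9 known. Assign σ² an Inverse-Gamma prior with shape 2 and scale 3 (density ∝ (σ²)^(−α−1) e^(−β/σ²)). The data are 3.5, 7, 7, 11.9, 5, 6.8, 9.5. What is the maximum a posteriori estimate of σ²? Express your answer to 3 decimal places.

Sum of squared deviations about the known mean: SS = (3.5−9)² + (7−9)² + (7−9)² + (11.9−9)² + (5−9)² + (6.8−9)² + (9.5−9)² = 67.75.
The Normal likelihood contributes (σ²)^(−n/2) exp(−SS/(2σ²)), so the posterior is Inverse-Gamma(α + n/2, β + SS/2) = Inverse-Gamma(5.5, 36.875).
The mode of Inverse-Gamma(a, b) is b/(a+1) = 36.875/6.5 ≈ 5.673.

σ̂²_MAP = 5.673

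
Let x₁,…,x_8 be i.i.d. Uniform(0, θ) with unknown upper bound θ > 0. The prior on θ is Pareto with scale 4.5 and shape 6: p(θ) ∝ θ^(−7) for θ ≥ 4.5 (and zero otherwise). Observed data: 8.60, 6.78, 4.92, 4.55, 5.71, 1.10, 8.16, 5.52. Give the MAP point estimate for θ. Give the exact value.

θ̂_MAP = 8.60

The Uniform(0, θ) likelihood is θ^(−n) for θ ≥ max(xᵢ), zero otherwise. Here max(xᵢ) = 8.60.
Posterior ∝ θ^(−7) · θ^(−8) = θ^(−15) on θ ≥ max(4.5, 8.60) = 8.60.
This density is strictly decreasing in θ, so the posterior mode lies at the lower boundary of the support.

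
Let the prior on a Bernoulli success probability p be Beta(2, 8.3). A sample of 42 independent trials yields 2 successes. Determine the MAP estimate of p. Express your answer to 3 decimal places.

p̂_MAP = 0.060

Prior: Beta(2, 8.3).
Data: 2 successes in 42 trials. The binomial likelihood contributes p^2(1−p)^40, so the posterior is Beta(2+2, 8.3+40) = Beta(4, 48.3).
For Beta(a, b) with a, b > 1 the mode is (a−1)/(a+b−2) = 3/50.3 ≈ 0.060.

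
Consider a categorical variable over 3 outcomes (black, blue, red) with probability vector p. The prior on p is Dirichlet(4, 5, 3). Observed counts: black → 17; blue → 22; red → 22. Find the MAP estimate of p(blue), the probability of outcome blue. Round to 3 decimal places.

MAP estimate of p(blue) = 0.371

The posterior is Dirichlet(αᵢ + nᵢ) = Dirichlet(21, 27, 25).
For a Dirichlet(a₁,…,a_K) with all aᵢ > 1, the mode has j-th component (aⱼ − 1)/(Σaᵢ − K).
Here Σaᵢ = 73 and K = 3, so p(blue) = (27 − 1)/(73 − 3) = 26/70 ≈ 0.371.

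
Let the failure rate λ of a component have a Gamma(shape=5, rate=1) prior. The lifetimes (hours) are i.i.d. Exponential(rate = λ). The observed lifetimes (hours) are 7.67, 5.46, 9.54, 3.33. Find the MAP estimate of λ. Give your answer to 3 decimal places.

λ̂_MAP = 0.296

The Exponential(rate=λ) likelihood is ∝ λ^n e^(−λΣtᵢ). Here n = 4 and Σtᵢ = 7.67 + 5.46 + 9.54 + 3.33 = 26.
Posterior ∝ λ^4e^(−1λ) · λ^4e^(−26λ) = λ^8e^(−27λ), i.e. Gamma(9, 27).
Mode = (a−1)/b = 8/27 ≈ 0.296.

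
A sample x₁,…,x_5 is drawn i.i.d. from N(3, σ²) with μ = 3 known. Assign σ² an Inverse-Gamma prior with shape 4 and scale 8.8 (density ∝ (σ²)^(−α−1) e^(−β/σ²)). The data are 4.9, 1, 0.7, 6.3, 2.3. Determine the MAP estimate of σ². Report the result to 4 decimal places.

σ̂²_MAP = 2.7920

Sum of squared deviations about the known mean: SS = (4.9−3)² + (1−3)² + (0.7−3)² + (6.3−3)² + (2.3−3)² = 24.28.
The Normal likelihood contributes (σ²)^(−n/2) exp(−SS/(2σ²)), so the posterior is Inverse-Gamma(α + n/2, β + SS/2) = Inverse-Gamma(6.5, 20.94).
The mode of Inverse-Gamma(a, b) is b/(a+1) = 20.94/7.5 ≈ 2.7920.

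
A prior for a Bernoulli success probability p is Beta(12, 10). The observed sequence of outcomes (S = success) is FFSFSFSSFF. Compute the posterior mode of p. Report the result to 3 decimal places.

Prior: Beta(12, 10).
Data: 4 successes in 10 trials (from the sequence). The binomial likelihood contributes p^4(1−p)^6, so the posterior is Beta(12+4, 10+6) = Beta(16, 16).
For Beta(a, b) with a, b > 1 the mode is (a−1)/(a+b−2) = 15/30 ≈ 0.500.

p̂_MAP = 0.500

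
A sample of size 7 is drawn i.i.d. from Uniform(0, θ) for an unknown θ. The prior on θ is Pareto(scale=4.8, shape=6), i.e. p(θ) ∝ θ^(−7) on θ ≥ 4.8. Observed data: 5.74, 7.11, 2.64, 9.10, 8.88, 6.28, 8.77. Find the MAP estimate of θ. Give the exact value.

θ̂_MAP = 9.10

The Uniform(0, θ) likelihood is θ^(−n) for θ ≥ max(xᵢ), zero otherwise. Here max(xᵢ) = 9.10.
Posterior ∝ θ^(−7) · θ^(−7) = θ^(−14) on θ ≥ max(4.8, 9.10) = 9.10.
This density is strictly decreasing in θ, so the posterior mode lies at the lower boundary of the support.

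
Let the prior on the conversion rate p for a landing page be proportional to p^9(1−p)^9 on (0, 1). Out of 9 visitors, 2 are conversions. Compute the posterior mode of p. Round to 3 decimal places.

p̂_MAP = 0.407

The prior density ∝ p^9(1−p)^9 is the kernel of Beta(10, 10).
Data: 2 successes in 9 trials. The binomial likelihood contributes p^2(1−p)^7, so the posterior is Beta(10+2, 10+7) = Beta(12, 17).
For Beta(a, b) with a, b > 1 the mode is (a−1)/(a+b−2) = 11/27 ≈ 0.407.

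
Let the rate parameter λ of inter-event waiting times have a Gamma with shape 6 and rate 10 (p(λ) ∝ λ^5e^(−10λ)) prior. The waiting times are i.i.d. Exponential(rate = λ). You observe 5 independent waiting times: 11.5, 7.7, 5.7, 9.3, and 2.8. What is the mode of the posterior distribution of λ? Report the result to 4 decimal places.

The Exponential(rate=λ) likelihood is ∝ λ^n e^(−λΣtᵢ). Here n = 5 and Σtᵢ = 11.5 + 7.7 + 5.7 + 9.3 + 2.8 = 37.
Posterior ∝ λ^5e^(−10λ) · λ^5e^(−37λ) = λ^10e^(−47λ), i.e. Gamma(11, 47).
Mode = (a−1)/b = 10/47 ≈ 0.2128.

λ̂_MAP = 0.2128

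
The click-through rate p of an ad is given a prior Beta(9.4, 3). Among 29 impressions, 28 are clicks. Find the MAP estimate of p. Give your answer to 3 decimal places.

p̂_MAP = 0.924

Prior: Beta(9.4, 3).
Data: 28 successes in 29 trials. The binomial likelihood contributes p^28(1−p)^1, so the posterior is Beta(9.4+28, 3+1) = Beta(37.4, 4).
For Beta(a, b) with a, b > 1 the mode is (a−1)/(a+b−2) = 36.4/39.4 ≈ 0.924.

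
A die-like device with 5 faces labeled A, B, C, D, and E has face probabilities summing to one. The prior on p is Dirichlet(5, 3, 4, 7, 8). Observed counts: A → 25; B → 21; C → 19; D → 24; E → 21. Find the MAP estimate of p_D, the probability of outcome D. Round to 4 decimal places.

MAP estimate of p_D = 0.2273

The posterior is Dirichlet(αᵢ + nᵢ) = Dirichlet(30, 24, 23, 31, 29).
For a Dirichlet(a₁,…,a_K) with all aᵢ > 1, the mode has j-th component (aⱼ − 1)/(Σaᵢ − K).
Here Σaᵢ = 137 and K = 5, so p_D = (31 − 1)/(137 − 5) = 30/132 ≈ 0.2273.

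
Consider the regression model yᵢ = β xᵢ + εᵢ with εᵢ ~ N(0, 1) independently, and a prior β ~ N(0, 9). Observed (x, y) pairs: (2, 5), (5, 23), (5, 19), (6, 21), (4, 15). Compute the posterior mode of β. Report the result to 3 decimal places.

β̂_MAP = 3.826

log p(β | y) = −Σ(yᵢ − βxᵢ)²/(2·1) − β²/(2·9) + const.
Setting the derivative to zero: Σxᵢ(yᵢ − βxᵢ)/1 − β/9 = 0, so β = Σxᵢyᵢ / (Σxᵢ² + σ²/τ²).
Σxᵢyᵢ = 2·5 + 5·23 + 5·19 + 6·21 + 4·15 = 406; Σxᵢ² = 106; σ²/τ² = 1/9.
β̂_MAP = 406 / (106 + 1/9) = 406/(955/9) = 3654/955 ≈ 3.826.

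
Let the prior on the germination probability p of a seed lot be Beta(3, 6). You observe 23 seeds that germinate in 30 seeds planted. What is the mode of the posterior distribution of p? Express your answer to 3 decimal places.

Prior: Beta(3, 6).
Data: 23 successes in 30 trials. The binomial likelihood contributes p^23(1−p)^7, so the posterior is Beta(3+23, 6+7) = Beta(26, 13).
For Beta(a, b) with a, b > 1 the mode is (a−1)/(a+b−2) = 25/37 ≈ 0.676.

p̂_MAP = 0.676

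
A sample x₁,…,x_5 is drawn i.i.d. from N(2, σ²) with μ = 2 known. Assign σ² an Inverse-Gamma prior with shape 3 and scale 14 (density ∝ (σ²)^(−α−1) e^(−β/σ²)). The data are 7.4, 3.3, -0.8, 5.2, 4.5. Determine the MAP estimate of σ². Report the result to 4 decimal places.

Sum of squared deviations about the known mean: SS = (7.4−2)² + (3.3−2)² + (-0.8−2)² + (5.2−2)² + (4.5−2)² = 55.18.
The Normal likelihood contributes (σ²)^(−n/2) exp(−SS/(2σ²)), so the posterior is Inverse-Gamma(α + n/2, β + SS/2) = Inverse-Gamma(5.5, 41.59).
The mode of Inverse-Gamma(a, b) is b/(a+1) = 41.59/6.5 ≈ 6.3985.

σ̂²_MAP = 6.3985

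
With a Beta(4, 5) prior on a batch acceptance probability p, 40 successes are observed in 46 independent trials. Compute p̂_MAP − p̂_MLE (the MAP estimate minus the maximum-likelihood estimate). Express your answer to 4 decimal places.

MAP − MLE = -0.0582

Posterior is Beta(44, 11); MAP = (44−1)/(55−2) = 43/53 ≈ 0.81132.
MLE ignores the prior: p̂_MLE = k/n = 40/46 ≈ 0.86957.
Difference = 43/53 − 40/46 = -71/1219 ≈ -0.0582.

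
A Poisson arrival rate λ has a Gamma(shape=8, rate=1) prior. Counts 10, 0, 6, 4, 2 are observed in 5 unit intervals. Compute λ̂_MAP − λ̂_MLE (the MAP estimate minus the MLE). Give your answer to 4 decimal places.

Σxᵢ = 22. Posterior is Gamma(30, 6); MAP = (30−1)/6 = 29/6 ≈ 4.83333.
MLE = x̄ = 22/5 ≈ 4.40000.
Difference = 29/6 − 22/5 = 13/30 ≈ 0.4333.

MAP − MLE = 0.4333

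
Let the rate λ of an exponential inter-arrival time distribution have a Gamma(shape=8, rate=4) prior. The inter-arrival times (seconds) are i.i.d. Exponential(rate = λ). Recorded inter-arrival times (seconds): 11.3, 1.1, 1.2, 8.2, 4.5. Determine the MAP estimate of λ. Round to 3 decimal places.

The Exponential(rate=λ) likelihood is ∝ λ^n e^(−λΣtᵢ). Here n = 5 and Σtᵢ = 11.3 + 1.1 + 1.2 + 8.2 + 4.5 = 26.3.
Posterior ∝ λ^7e^(−4λ) · λ^5e^(−26.3λ) = λ^12e^(−30.3λ), i.e. Gamma(13, 30.3).
Mode = (a−1)/b = 12/30.3 ≈ 0.396.

λ̂_MAP = 0.396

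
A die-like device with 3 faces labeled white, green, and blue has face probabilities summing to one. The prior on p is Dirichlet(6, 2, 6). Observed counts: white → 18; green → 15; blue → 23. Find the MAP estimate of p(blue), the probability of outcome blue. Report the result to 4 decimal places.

MAP estimate of p(blue) = 0.4179

The posterior is Dirichlet(αᵢ + nᵢ) = Dirichlet(24, 17, 29).
For a Dirichlet(a₁,…,a_K) with all aᵢ > 1, the mode has j-th component (aⱼ − 1)/(Σaᵢ − K).
Here Σaᵢ = 70 and K = 3, so p(blue) = (29 − 1)/(70 − 3) = 28/67 ≈ 0.4179.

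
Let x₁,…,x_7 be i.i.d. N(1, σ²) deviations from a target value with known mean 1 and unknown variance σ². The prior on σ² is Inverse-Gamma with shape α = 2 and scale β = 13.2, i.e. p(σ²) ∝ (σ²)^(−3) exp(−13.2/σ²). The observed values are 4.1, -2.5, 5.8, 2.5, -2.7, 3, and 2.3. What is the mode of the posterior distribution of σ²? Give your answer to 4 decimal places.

σ̂²_MAP = 7.1485

Sum of squared deviations about the known mean: SS = (4.1−1)² + (-2.5−1)² + (5.8−1)² + (2.5−1)² + (-2.7−1)² + (3−1)² + (2.3−1)² = 66.53.
The Normal likelihood contributes (σ²)^(−n/2) exp(−SS/(2σ²)), so the posterior is Inverse-Gamma(α + n/2, β + SS/2) = Inverse-Gamma(5.5, 46.465).
The mode of Inverse-Gamma(a, b) is b/(a+1) = 46.465/6.5 ≈ 7.1485.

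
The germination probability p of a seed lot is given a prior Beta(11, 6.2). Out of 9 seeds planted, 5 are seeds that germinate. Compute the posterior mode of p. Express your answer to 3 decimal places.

Prior: Beta(11, 6.2).
Data: 5 successes in 9 trials. The binomial likelihood contributes p^5(1−p)^4, so the posterior is Beta(11+5, 6.2+4) = Beta(16, 10.2).
For Beta(a, b) with a, b > 1 the mode is (a−1)/(a+b−2) = 15/24.2 ≈ 0.620.

p̂_MAP = 0.620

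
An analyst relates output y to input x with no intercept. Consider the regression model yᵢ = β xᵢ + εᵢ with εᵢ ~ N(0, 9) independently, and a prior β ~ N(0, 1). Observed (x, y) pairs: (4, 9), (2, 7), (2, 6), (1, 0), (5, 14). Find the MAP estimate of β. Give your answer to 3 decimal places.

β̂_MAP = 2.237

log p(β | y) = −Σ(yᵢ − βxᵢ)²/(2·9) − β²/(2·1) + const.
Setting the derivative to zero: Σxᵢ(yᵢ − βxᵢ)/9 − β/1 = 0, so β = Σxᵢyᵢ / (Σxᵢ² + σ²/τ²).
Σxᵢyᵢ = 4·9 + 2·7 + 2·6 + 1·0 + 5·14 = 132; Σxᵢ² = 50; σ²/τ² = 9.
β̂_MAP = 132 / (50 + 9) = 132/59 ≈ 2.237.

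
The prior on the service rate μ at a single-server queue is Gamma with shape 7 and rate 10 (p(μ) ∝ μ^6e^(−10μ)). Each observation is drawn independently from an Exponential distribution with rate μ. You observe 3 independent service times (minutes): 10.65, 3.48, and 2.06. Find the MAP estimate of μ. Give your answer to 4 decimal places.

The Exponential(rate=μ) likelihood is ∝ μ^n e^(−μΣtᵢ). Here n = 3 and Σtᵢ = 10.65 + 3.48 + 2.06 = 16.19.
Posterior ∝ μ^6e^(−10μ) · μ^3e^(−16.19μ) = μ^9e^(−26.19μ), i.e. Gamma(10, 26.19).
Mode = (a−1)/b = 9/26.19 ≈ 0.3436.

μ̂_MAP = 0.3436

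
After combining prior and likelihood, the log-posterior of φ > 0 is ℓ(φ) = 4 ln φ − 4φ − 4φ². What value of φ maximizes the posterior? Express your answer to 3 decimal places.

ℓ'(φ) = 4/φ − 4 − 8φ. Setting this to zero and multiplying by φ: 8φ² + 4φ − 4 = 0.
φ = (−4 + √(4² + 4·8·4)) / (2·8) = (−4 + √144) / 16 = (−4 + 12)/16 = 1/2.
ℓ''(φ) = −4/φ² − 8 < 0, confirming a maximum.

φ̂_MAP = 0.500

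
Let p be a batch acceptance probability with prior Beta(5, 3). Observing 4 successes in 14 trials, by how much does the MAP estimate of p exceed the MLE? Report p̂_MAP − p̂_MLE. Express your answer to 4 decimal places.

MAP − MLE = 0.1143

Posterior is Beta(9, 13); MAP = (9−1)/(22−2) = 8/20 ≈ 0.40000.
MLE ignores the prior: p̂_MLE = k/n = 4/14 ≈ 0.28571.
Difference = 8/20 − 4/14 = 4/35 ≈ 0.1143.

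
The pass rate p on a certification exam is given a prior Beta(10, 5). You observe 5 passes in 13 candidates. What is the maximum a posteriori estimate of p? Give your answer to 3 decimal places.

Prior: Beta(10, 5).
Data: 5 successes in 13 trials. The binomial likelihood contributes p^5(1−p)^8, so the posterior is Beta(10+5, 5+8) = Beta(15, 13).
For Beta(a, b) with a, b > 1 the mode is (a−1)/(a+b−2) = 14/26 ≈ 0.538.

p̂_MAP = 0.538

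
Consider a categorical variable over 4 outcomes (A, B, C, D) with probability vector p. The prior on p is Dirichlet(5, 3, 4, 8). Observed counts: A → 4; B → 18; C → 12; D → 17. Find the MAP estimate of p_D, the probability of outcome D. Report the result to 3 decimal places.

MAP estimate of p_D = 0.358

The posterior is Dirichlet(αᵢ + nᵢ) = Dirichlet(9, 21, 16, 25).
For a Dirichlet(a₁,…,a_K) with all aᵢ > 1, the mode has j-th component (aⱼ − 1)/(Σaᵢ − K).
Here Σaᵢ = 71 and K = 4, so p_D = (25 − 1)/(71 − 4) = 24/67 ≈ 0.358.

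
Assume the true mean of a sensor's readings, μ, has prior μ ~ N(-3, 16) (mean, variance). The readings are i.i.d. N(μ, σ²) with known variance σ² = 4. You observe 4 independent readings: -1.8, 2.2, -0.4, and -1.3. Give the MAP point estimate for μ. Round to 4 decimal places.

μ̂_MAP = -0.4824

n = 4; x̄ = ((-1.8) + 2.2 + (-0.4) + (-1.3))/4 = -1.3/4 = -0.325.
For a Normal prior and Normal likelihood with known variance, the posterior is Normal; its mode equals its mean, the precision-weighted average.
Prior precision 1/σ₀² = 1/16 = 0.0625; data precision n/σ² = 4/4 = 1.
μ̂ = (0.0625·(-3) + 1·(-0.325)) / (0.0625 + 1) = (-0.5125)/1.0625 = -41/85 ≈ -0.4824.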